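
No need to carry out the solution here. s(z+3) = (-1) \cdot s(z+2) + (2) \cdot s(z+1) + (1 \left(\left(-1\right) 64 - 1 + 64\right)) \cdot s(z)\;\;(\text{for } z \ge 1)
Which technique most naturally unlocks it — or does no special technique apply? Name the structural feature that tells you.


Technique: the characteristic-root method — this is the constant-coefficient homogeneous case — the whole solution in z reduces to a polynomial's roots.


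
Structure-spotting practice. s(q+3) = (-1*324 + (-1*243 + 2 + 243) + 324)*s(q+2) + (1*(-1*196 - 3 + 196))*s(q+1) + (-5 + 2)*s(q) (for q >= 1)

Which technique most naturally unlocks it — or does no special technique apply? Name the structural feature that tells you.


Method: the characteristic-root method — try a geometric ansatz r^q: constant coefficients turn the recurrence into one polynomial equation in r.


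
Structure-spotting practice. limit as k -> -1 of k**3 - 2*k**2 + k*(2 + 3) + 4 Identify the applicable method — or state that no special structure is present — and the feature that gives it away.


Best approach: no special technique — no vanishing denominator and no indeterminate clash at the point — evaluation is immediate.


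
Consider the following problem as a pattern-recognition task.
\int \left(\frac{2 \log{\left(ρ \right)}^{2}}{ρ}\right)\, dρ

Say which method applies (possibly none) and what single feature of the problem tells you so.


Best approach: u-substitution — the only nontrivial dependence routes through \log{\left(ρ \right)}, whose derivative supplies the leftover factor up to a constant multiple — u = \log{\left(ρ \right)} flattens it.


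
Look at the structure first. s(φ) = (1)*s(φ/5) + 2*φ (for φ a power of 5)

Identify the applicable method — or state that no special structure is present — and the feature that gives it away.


Best approach: the master substitution — the recursive call is at index φ/5 rather than a shift, a divide-and-conquer shape — substituting φ = 5^m linearizes it.


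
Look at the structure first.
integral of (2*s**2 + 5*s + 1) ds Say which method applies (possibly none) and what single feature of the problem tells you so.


Verdict: no special technique — nothing composite, nothing rational, nothing trigonometric — each constant-multiple power of s integrates by the power rule alone.


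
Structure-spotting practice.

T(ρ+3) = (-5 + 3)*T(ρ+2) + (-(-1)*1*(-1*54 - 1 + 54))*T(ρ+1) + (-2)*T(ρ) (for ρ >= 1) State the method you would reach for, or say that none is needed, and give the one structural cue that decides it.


Verdict: the characteristic-root method — constant coefficients and linearity mean the ansatz r^ρ reduces it to solving the characteristic polynomial.


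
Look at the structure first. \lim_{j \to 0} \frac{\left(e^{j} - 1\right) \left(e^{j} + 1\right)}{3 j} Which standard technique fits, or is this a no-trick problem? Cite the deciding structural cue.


Verdict: l'Hôpital's rule (0/0) — both numerator and denominator vanish at 0: the genuine 0/0 indeterminate that l'Hôpital exists for. A first-order expansion at the point is an equally standard path; the rule packages it.


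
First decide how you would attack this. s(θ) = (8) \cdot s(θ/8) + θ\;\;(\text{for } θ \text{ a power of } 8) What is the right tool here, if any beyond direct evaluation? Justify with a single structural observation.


Technique: the master substitution — the argument contracts 8-fold per step: reindex θ exponentially and solve the linear recurrence in the new index.


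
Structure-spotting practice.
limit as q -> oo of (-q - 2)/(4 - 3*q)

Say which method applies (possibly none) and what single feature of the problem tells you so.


Method: dominant-term comparison — divide by the highest power of q present: lower-order terms vanish and the dominant ratio remains. As a single quotient, the ∞/∞ shape would yield to repeated differentiation as well — the growth comparison gets there in one look.


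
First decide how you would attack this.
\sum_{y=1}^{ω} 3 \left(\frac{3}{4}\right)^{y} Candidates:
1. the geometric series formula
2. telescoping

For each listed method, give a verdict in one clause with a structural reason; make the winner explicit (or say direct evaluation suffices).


Method: the geometric series formula — the ratio of consecutive terms is the constant \frac{3}{4}, independent of the index — a geometric sum.
- the geometric series formula — applicable, and directly so.
- telescoping: the summand is not presented as a shifted difference — a telescoping rewrite may exist, but the displayed structure does not offer one.


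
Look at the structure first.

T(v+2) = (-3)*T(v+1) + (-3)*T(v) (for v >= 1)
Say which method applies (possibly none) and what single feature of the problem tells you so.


Method: the characteristic-root method — constant coefficients and linearity mean the ansatz r^v reduces it to solving the characteristic polynomial.


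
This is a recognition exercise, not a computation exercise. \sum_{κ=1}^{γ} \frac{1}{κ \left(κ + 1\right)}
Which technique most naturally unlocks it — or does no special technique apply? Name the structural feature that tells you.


Verdict: telescoping — poles of \frac{1}{κ \left(κ + 1\right)} differ by an integer, the telltale of a telescoping partial-fraction sum.


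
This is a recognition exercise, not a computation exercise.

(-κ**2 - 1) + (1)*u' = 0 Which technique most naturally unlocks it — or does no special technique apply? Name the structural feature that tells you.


Method: no special technique — with u absent the equation is not coupled at all: direct integration in κ.


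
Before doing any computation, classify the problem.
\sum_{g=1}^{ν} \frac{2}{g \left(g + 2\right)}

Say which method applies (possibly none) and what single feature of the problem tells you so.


Verdict: telescoping — \frac{2}{g \left(g + 2\right)} hides a difference of shifted reciprocals — decompose it and the middle of the sum vanishes.


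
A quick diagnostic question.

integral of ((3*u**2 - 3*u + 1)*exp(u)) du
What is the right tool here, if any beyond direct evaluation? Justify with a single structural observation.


Method: integration by parts — differentiate 3*u**2 - 3*u + 1, integrate exp(u): each pass lowers the polynomial degree, so parts terminates.


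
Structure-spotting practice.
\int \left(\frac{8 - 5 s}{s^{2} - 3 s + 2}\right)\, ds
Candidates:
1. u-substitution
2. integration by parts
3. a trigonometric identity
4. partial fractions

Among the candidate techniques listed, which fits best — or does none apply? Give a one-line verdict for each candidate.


Verdict: partial fractions — with s^{2} - 3 s + 2 factorable and the degree on top strictly smaller, simple-fraction decomposition is immediate.
- u-substitution — no subexpression of the integrand serves as a whole-integral substitution inner — individual terms may offer their own, but none carries its derivative as a factor of the full integrand; a working change of variable would have to be constructed from outside the expression.
- integration by parts — no split into a nonconstant polynomial times one of the standard kernels — exp, sine, or cosine of a linear argument, or a logarithm — applies here.
- a trigonometric identity: no sine or cosine appears, so there is nothing for a trigonometric identity to act on.
- partial fractions: a fit — the right tool for this form.


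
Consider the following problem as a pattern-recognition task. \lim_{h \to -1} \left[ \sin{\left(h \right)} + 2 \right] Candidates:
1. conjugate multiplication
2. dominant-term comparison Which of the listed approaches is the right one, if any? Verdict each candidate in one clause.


Diagnosis: no special technique — the expression is continuous at -1 — substitute and evaluate; no indeterminate form appears.
- conjugate multiplication: the conjugate move applies to radical differences, which this is not.
- dominant-term comparison — no ranking of term growth rates resolves the limit here.


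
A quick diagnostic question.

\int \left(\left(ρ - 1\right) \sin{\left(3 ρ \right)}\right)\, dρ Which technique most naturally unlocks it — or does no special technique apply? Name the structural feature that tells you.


Method: integration by parts — differentiate ρ - 1, integrate \sin{\left(3 ρ \right)}: each pass lowers the polynomial degree, so parts terminates.


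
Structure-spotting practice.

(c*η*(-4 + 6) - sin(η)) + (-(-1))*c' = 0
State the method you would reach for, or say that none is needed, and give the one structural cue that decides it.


Verdict: a linear integrating factor — the unknown enters only to the first power against a nonzero forcing term — the integrating-factor template applies directly.


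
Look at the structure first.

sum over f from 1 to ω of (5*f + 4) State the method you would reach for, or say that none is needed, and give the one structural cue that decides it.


Best approach: no special technique — no cancellation, no constant ratio, no binomial weights — just polynomial terms summed directly.


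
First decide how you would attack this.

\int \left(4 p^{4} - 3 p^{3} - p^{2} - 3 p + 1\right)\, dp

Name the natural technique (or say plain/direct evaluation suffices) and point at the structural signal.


Technique: no special technique — every term is a constant multiple of a power of p; term-wise power-rule integration needs no preliminary transformation.


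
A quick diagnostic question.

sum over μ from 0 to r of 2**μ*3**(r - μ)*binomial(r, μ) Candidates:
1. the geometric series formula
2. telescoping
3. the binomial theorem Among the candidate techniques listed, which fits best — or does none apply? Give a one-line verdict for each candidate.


Diagnosis: the binomial theorem — binomial(r, μ) weighting matched powers of 2 and 3 is the expanded form of (2 + 3)^r — fold it back up.
- the geometric series formula: the ratio of consecutive terms depends on the index.
- telescoping: the summand is not presented as a shifted difference — a telescoping rewrite may exist, but the displayed structure does not offer one.
- the binomial theorem: a fit — the right tool for this form.


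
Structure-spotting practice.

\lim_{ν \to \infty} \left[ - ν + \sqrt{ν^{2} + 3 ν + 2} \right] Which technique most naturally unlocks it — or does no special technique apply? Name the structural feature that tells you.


Method: conjugate multiplication — this difference gives up after one conjugate multiplication — the radical structure cancels against its conjugate.


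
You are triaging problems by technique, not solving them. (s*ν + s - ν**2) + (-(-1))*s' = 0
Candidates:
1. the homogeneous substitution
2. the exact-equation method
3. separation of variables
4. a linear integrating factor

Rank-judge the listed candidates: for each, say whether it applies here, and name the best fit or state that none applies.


Method: a linear integrating factor — the unknown enters only to the first power against a nonzero forcing term — the integrating-factor template applies directly.
- the homogeneous substitution: the ratio substitution does not collapse this equation.
- the exact-equation method: the cross partial derivatives disagree, so no single potential exists.
- separation of variables — the two dependences do not factor apart.
- a linear integrating factor — yes — fits the structure here.


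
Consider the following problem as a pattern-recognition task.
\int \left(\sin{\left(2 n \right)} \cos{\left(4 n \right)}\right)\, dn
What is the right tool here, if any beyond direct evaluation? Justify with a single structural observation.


Diagnosis: a trigonometric identity — cross-frequency products like \sin{\left(2 n \right)} \cos{\left(4 n \right)} are the textbook product-to-sum case — the identity converts them to directly integrable sinusoids.


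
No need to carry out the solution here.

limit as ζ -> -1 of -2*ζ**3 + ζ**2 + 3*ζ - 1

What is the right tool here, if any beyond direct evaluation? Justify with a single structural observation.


Diagnosis: no special technique — the expression is continuous at the evaluation point — substitute directly; no indeterminate form appears.


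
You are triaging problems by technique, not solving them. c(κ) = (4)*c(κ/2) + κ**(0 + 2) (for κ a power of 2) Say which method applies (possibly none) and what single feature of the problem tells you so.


Diagnosis: the master substitution — a divide-and-conquer shape: argument κ/2, so change variables with κ = 2^m and solve the linear version.


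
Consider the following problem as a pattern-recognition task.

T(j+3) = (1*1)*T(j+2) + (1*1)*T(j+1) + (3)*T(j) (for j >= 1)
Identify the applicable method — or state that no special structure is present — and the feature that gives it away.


Best approach: the characteristic-root method — constant coefficients and linearity mean the ansatz r^j reduces it to solving the characteristic polynomial.


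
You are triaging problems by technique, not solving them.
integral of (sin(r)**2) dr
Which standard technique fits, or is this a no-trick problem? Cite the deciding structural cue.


Technique: a trigonometric identity — an even power like sin(r)**2 flattens under the half-angle identity into first-degree cosines you can integrate directly.


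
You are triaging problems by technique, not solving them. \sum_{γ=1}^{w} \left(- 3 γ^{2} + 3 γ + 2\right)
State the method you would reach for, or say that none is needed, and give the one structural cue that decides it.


Diagnosis: no special technique — no ratio, no shift structure, no binomial pattern: sum the constant-multiple powers of γ with known formulas.


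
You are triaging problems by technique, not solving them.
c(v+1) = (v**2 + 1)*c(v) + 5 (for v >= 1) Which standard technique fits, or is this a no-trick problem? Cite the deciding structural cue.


Diagnosis: a summation factor — one-term recursion with variable weight v**2 + 1 is solved by product normalization, not by root-finding.


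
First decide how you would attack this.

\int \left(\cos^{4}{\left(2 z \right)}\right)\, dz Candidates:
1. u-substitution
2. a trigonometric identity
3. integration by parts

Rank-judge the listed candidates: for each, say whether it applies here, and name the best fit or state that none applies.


Verdict: a trigonometric identity — \cos^{4}{\left(2 z \right)} is the textbook power-reduction case — identities first, antiderivatives second.
- u-substitution — no subexpression of the integrand pairs with its own derivative as a factor — individual terms may offer their own substitutions, but any change of variable covering the whole integral would have to be constructed from outside the expression.
- a trigonometric identity — applicable, and directly so.
- integration by parts: not the natural route: no polynomial-kernel product appears — a recursive parts reduction of the trigonometric product exists, but the identity rewrite is direct.


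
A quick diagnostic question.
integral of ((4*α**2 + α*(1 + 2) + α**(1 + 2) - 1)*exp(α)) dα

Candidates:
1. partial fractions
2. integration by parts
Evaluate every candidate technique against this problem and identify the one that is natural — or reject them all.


Diagnosis: integration by parts — a polynomial factor (4*α**2 + α*(1 + 2) + α**(1 + 2) - 1) multiplies exp(α); differentiating (4*α**2 + α*(1 + 2) + α**(1 + 2) - 1) lowers its degree while exp(α) integrates cleanly, so parts wins.
- partial fractions — the expression is not a ratio of polynomials that decomposes further.
- integration by parts: a fit — the right tool for this form.


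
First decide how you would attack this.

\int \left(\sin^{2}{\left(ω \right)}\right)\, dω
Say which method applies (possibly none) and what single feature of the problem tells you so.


Best approach: a trigonometric identity — an even power like \sin^{2}{\left(ω \right)} flattens under the half-angle identity into first-degree cosines you can integrate directly.


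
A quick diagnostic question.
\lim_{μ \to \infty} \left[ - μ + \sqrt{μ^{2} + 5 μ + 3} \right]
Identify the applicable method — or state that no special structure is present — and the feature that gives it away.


Technique: conjugate multiplication — infinity minus infinity with a radical in play — multiply by the conjugate so the divergences of \sqrt{μ^{2} + 5 μ + 3} and μ annihilate.


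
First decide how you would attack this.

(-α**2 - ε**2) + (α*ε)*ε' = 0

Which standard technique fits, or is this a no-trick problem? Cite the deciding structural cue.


Technique: the homogeneous substitution — the slope is degree-zero homogeneous: the ratio substitution v = ε/α collapses it. A Bernoulli rewrite works here as the equation stands — the homogeneous substitution is the more immediate reading.


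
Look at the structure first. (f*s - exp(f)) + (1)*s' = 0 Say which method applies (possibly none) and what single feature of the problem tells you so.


Technique: a linear integrating factor — s appears only to the first power with coefficient f — the classic integrating-factor setup.


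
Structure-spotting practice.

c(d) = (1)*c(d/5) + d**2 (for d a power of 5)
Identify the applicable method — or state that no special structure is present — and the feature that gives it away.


Technique: the master substitution — recursion at d/5 is multiplicative in the index; logarithmic reindexing via d = 5^m linearizes it.


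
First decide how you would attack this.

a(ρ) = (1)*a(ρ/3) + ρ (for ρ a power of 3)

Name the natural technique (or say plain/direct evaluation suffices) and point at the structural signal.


Method: the master substitution — index division is the fingerprint: ρ/3 in the recursive call means substitute ρ = 3^m.


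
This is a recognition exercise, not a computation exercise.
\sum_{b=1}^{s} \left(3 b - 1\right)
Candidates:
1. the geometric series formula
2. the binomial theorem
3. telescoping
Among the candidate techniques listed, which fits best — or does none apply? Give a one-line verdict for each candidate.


Diagnosis: no special technique — recognize the absence of structure: constant-multiple powers of b summed plainly, no special method required.
- the geometric series formula — the term-to-term ratio changes with the index, so the geometric formula cannot close it.
- the binomial theorem: the summand does not match any term pattern of an expanded binomial power.
- telescoping — as presented, consecutive terms share no shifted copy to cancel against — no rewrite is on display to change that.


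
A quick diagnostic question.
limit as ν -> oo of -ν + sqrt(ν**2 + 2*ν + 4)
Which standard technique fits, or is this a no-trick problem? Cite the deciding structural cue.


Best approach: conjugate multiplication — both pieces blow up but their difference is finite; the conjugate trick rationalizes sqrt(ν**2 + 2*ν + 4) - ν.


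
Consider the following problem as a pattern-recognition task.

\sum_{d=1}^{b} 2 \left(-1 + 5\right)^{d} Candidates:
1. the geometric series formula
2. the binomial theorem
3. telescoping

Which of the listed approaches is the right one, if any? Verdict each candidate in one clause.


Verdict: the geometric series formula — consecutive terms stand in a fixed index-free ratio — the geometric sum formula closes it.
- the geometric series formula — applies; the problem has the shape this method handles.
- the binomial theorem — no binomial coefficients pair with matched powers.
- telescoping: the summand is not presented as a shifted difference — a telescoping rewrite may exist, but the displayed structure does not offer one.


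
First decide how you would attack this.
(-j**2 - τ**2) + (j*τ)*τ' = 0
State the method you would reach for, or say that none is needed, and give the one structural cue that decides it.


Diagnosis: the homogeneous substitution — the slope's numerator and denominator have matching total degree, so it depends only on τ/j and the ratio substitution collapses it. A Bernoulli substitution is a fair alternative on this equation directly; the homogeneous reading takes it as given.


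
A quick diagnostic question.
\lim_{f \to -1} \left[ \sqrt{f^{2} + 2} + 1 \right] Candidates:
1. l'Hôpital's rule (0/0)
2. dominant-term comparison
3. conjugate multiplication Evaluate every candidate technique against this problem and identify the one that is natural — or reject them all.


Best approach: no special technique — nothing blocks direct substitution at -1: plug in and finish.
- l'Hôpital's rule (0/0): substituting the point gives a finite value outright — there is no indeterminate clash to repair.
- dominant-term comparison: no dominant power emerges to decide the limit by degree comparison.
- conjugate multiplication — rationalization has no target — no divergent radical difference appears.


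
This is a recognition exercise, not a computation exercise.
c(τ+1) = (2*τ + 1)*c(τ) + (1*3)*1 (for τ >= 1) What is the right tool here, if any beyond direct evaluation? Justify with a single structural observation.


Method: a summation factor — an index-dependent multiplier 2*τ + 1 rules out characteristic roots; a summation factor converts it to a pure difference.


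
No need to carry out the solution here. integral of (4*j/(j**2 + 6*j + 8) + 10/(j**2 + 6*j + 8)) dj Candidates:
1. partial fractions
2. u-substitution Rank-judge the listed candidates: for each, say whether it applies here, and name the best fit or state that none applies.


Method: partial fractions — the factorization of j**2 + 6*j + 8 is the whole battle; after it, each term is a table integral.
- partial fractions: yes — fits the structure here.
- u-substitution — no subexpression of the integrand pairs with its own derivative as a factor — individual terms may offer their own substitutions, but any change of variable covering the whole integral would have to be constructed from outside the expression.


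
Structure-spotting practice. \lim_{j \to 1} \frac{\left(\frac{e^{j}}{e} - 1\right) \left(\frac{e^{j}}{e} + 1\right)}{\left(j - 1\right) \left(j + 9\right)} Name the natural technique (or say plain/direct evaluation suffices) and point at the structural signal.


Diagnosis: l'Hôpital's rule (0/0) — substituting 1 gives 0 over 0; differentiate top and bottom once and re-evaluate. Known elementary limits would finish this too — the rule just bypasses the case analysis.


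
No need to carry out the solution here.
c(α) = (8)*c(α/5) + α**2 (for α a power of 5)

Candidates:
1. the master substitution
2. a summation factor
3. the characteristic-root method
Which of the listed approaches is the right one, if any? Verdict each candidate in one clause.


Verdict: the master substitution — the argument α/5 divides the index by 5; the standard α = 5^m substitution converts it to a constant-shift recurrence.
- the master substitution: yes, a natural case for it.
- a summation factor — a divided-index call is outside the fixed-shift first-order family a summation factor normalizes.
- the characteristic-root method: a divided-index call is not the fixed-shift linear shape that characteristic roots solve.


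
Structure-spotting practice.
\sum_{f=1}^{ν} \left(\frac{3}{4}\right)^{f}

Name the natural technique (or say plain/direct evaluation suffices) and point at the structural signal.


Verdict: the geometric series formula — consecutive terms stand in a fixed index-free ratio — the geometric sum formula closes it.


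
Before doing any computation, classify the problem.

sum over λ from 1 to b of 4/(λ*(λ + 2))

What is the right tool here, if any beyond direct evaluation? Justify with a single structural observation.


Verdict: telescoping — the summand 4/(λ*(λ + 2)) decomposes into fractions whose poles differ by an integer shift — the series collapses.


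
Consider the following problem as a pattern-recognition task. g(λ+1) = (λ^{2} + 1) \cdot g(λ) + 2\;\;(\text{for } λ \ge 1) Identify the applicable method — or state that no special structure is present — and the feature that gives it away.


Technique: a summation factor — because the multiplier λ^{2} + 1 is index-dependent, divide through by its running product and sum the resulting differences.


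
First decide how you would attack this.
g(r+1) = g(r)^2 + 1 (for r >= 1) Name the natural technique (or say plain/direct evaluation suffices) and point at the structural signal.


Diagnosis: no special technique — the sequence value feeds back through itself nonlinearly — linear superposition fails, and every superposition-based closed form fails with it.


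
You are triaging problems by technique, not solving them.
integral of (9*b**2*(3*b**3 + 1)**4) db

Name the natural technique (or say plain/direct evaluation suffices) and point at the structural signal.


Technique: u-substitution — spotting that 9*b**2 is a constant multiple of the derivative of 3*b**3 + 1 is the key observation — substitute u = 3*b**3 + 1 and the integral becomes one-dimensional in u. Brute-force expansion works too — the substitution sees the structure instead of grinding through terms.


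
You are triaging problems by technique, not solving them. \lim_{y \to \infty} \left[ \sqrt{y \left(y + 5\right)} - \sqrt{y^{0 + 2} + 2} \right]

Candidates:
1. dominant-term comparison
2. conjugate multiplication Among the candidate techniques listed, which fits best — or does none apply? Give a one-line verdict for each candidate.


Method: conjugate multiplication — neither \sqrt{y \left(y + 5\right)} nor \sqrt{y^{0 + 2} + 2} converges alone, so rewrite their difference as a conjugate-rationalized quotient first.
- dominant-term comparison — this limit is not decided by comparing leading-term growth at infinity.
- conjugate multiplication: yes — fits the structure here.


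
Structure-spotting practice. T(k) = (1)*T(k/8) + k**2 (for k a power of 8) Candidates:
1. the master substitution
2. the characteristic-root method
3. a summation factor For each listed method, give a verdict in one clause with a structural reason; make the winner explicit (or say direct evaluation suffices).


Method: the master substitution — a divide-and-conquer shape: argument k/8, so change variables with k = 8^m and solve the linear version.
- the master substitution — applies; the problem has the shape this method handles.
- the characteristic-root method: a divided-index call is not the fixed-shift linear shape that characteristic roots solve.
- a summation factor: the recursion divides its index rather than shifting it — there is no previous-term chain for a summation factor to telescope.


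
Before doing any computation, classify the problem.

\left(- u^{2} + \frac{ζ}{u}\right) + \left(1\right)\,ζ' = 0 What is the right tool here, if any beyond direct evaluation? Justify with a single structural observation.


Diagnosis: a linear integrating factor — linear in the unknown with genuine forcing: multiply through by the exponential of the integrated coefficient and the left side closes into one derivative.


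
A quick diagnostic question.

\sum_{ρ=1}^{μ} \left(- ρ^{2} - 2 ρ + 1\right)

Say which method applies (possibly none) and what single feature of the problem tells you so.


Technique: no special technique — constant-multiple powers of ρ with no cancellation partners and no common ratio — use the standard power-sum formulas.


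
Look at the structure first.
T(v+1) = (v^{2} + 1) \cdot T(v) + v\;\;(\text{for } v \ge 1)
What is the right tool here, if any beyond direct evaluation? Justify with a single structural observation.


Technique: a summation factor — first-order linear but the coefficient v^{2} + 1 moves with the index — divide by the cumulative product and telescope.


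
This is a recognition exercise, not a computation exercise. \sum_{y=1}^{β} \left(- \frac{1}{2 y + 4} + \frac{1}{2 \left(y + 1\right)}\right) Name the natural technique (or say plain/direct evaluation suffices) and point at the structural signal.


Best approach: telescoping — each term adds \frac{1}{2 \left(y + 1\right)} and subtracts the same expression advanced one index; that subtracted piece cancels against the next term's added copy — only the boundary terms survive.


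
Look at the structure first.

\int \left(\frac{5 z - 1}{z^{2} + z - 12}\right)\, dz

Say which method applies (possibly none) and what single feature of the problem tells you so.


Technique: partial fractions — break z^{2} + z - 12 into its roots and the integral splits into logarithm-sized bites.


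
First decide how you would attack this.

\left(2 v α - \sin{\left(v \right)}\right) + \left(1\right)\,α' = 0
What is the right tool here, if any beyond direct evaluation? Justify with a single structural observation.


Diagnosis: a linear integrating factor — the equation is linear in α with coefficient 2 v; multiplying by the integrating factor exp(∫2 v) makes the left side a perfect derivative.


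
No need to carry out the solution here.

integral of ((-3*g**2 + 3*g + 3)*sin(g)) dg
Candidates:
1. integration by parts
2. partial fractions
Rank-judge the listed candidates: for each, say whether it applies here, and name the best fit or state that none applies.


Technique: integration by parts — -3*g**2 + 3*g + 3 dies after finitely many derivatives while sin(g) cycles under integration — the tabular/parts setup.
- integration by parts: yes, a natural case for it.
- partial fractions: there is no rational-function structure to decompose.


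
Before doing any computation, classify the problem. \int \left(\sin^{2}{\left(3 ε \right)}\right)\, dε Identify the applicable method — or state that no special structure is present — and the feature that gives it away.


Best approach: a trigonometric identity — reduce \sin^{2}{\left(3 ε \right)} with the power-reduction formula and the integral becomes first-degree trigonometry.


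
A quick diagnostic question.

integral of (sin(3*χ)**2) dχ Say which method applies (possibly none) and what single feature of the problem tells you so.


Technique: a trigonometric identity — the even trigonometric power sin(3*χ)**2 reduces by a double-angle identity before any integration is attempted.


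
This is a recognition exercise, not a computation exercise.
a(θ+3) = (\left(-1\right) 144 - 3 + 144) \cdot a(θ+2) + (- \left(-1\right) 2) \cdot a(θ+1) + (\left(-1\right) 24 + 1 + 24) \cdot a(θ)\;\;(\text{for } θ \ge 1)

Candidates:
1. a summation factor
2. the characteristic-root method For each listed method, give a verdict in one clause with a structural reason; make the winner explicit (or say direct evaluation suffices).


Diagnosis: the characteristic-root method — try a geometric ansatz r^θ: constant coefficients turn the recurrence into one polynomial equation in r.
- a summation factor — the recurrence reaches back more than one step, outside the first-order family a summation factor normalizes.
- the characteristic-root method — yes, a natural case for it.


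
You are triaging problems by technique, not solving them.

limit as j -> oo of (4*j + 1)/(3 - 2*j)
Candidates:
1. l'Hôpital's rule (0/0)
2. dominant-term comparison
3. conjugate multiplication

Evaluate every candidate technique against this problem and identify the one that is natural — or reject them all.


Best approach: dominant-term comparison — at large j only the top-degree terms survive; compare the leading terms and the limit falls out.
- l'Hôpital's rule (0/0) — viewed as a single quotient this runs to ∞/∞, not the 0/0 clash this candidate addresses; an at-infinity variant of the rule would resolve it, but comparing leading growth reads the answer without differentiating.
- dominant-term comparison — applies; the problem has the shape this method handles.
- conjugate multiplication — there is no infinity-minus-infinity radical difference to rationalize.


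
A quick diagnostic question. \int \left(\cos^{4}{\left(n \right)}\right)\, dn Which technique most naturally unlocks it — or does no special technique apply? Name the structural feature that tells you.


Technique: a trigonometric identity — the exponent on \cos^{4}{\left(n \right)} is even — the power-reduction identity is the standard preprocessing step.


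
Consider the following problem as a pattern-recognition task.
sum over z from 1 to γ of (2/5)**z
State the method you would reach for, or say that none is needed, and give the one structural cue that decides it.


Diagnosis: the geometric series formula — the ratio of consecutive terms is the constant 2/5, independent of the index — a geometric sum.


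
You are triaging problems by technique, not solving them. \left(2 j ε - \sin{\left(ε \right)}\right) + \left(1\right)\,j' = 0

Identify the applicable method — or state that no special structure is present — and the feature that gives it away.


Best approach: a linear integrating factor — the unknown enters only to the first power against a nonzero forcing term — the integrating-factor template applies directly.


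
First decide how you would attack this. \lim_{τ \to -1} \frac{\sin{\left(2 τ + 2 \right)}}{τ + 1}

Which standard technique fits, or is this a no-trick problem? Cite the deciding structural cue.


Diagnosis: l'Hôpital's rule (0/0) — the 0/0 form at -1 is the signature situation for l'Hôpital's rule. Expanding numerator and denominator to first order gives the same value — the rule automates exactly that.


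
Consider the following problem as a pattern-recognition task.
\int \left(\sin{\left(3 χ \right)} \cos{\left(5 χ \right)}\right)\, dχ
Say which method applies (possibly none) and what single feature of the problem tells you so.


Verdict: a trigonometric identity — distinct frequencies under one product (\sin{\left(3 χ \right)} \cos{\left(5 χ \right)}): the product-to-sum identity is the systematic route to an integrable form.


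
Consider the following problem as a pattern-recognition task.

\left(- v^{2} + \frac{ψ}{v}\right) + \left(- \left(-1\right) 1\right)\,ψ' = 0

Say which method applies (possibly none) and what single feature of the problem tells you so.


Technique: a linear integrating factor — linear in the unknown with genuine forcing: multiply through by the exponential of the integrated coefficient and the left side closes into one derivative.


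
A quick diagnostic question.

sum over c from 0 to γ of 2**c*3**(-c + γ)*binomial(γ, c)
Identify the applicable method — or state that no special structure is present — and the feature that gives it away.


Method: the binomial theorem — the binomial coefficients weight matched powers of 2 and 3, which is exactly the expansion of a binomial power.


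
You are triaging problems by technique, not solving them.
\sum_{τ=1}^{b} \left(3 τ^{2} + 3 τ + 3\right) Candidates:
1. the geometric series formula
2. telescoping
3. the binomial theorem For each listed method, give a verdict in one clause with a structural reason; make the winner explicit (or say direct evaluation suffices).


Verdict: no special technique — no ratio, no shift structure, no binomial pattern: sum the constant-multiple powers of τ with known formulas.
- the geometric series formula — no single multiplier carries one term to the next throughout the sum.
- telescoping — the terms as presented offer no neighboring cancellation — a telescoping rewrite may exist, but the displayed structure does not hand one over.
- the binomial theorem — there is no sum-raised-to-a-power identity hiding in these terms.


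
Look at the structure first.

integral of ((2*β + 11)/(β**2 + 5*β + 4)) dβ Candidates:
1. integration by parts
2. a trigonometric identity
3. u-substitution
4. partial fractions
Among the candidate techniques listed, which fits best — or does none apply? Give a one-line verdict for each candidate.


Diagnosis: partial fractions — β**2 + 5*β + 4 splits into linear pieces, so the quotient is a sum of simple fractions — decompose before integrating.
- integration by parts — the integrand does not split as a nonconstant polynomial times an exp, sine, cosine of a linear argument, or logarithm — no polynomial-kernel parts product to differentiate one side of.
- a trigonometric identity: no sine or cosine appears, so there is nothing for a trigonometric identity to act on.
- u-substitution: no subexpression of the integrand pairs with its own derivative as a factor — individual terms may offer their own substitutions, but any change of variable covering the whole integral would have to be constructed from outside the expression.
- partial fractions — yes, a natural case for it.


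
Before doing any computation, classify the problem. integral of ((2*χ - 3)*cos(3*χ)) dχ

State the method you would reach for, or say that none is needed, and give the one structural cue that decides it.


Technique: integration by parts — the integrand splits as 2*χ - 3 times cos(3*χ) — repeatedly differentiating the polynomial part kills it, which is the parts ladder.


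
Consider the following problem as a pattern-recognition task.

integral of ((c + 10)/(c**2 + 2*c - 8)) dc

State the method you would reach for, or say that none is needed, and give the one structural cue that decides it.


Technique: partial fractions — a proper rational integrand whose denominator splits into simpler factors — decompose into partial fractions first.


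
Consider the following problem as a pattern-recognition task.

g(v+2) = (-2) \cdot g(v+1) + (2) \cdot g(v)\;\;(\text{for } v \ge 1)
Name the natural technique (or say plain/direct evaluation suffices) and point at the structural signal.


Best approach: the characteristic-root method — fixed numeric weights on consecutive terms and no forcing term added: the root method in its home territory.


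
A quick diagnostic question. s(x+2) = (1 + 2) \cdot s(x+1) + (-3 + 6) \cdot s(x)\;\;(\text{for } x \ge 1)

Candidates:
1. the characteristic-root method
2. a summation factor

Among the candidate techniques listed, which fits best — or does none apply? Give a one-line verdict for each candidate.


Diagnosis: the characteristic-root method — shift-invariance with fixed coefficients calls for exponential trials; the characteristic polynomial finds every r^x.
- the characteristic-root method — a fit — the right tool for this form.
- a summation factor: a summation factor telescopes one-step recursions; this one carries higher-order memory.


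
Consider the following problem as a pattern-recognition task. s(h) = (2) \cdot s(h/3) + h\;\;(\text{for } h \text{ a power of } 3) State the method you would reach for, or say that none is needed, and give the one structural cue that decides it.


Technique: the master substitution — the argument contracts 3-fold per step: reindex h exponentially and solve the linear recurrence in the new index.


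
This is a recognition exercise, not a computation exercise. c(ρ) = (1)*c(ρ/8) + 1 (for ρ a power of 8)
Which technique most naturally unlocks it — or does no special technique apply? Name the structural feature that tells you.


Method: the master substitution — the argument ρ/8 divides the index by 8; the standard ρ = 8^m substitution converts it to a constant-shift recurrence.


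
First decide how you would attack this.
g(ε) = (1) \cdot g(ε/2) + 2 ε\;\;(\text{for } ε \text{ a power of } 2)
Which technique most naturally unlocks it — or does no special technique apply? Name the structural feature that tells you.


Best approach: the master substitution — the argument shrinks by the factor 2, so measure the index on a logarithmic scale and the recursion becomes a shift.
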